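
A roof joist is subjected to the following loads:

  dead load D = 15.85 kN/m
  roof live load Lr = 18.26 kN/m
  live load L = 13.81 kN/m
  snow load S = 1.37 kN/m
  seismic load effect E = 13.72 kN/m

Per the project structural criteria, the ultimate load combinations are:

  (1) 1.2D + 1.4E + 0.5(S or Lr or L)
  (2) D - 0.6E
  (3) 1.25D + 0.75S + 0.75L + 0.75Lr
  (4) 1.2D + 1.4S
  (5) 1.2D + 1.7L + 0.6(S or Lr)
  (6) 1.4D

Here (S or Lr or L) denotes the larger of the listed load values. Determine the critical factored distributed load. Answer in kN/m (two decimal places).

53.45 kN/m

(S or Lr or L) → Lr = 18.26 kN/m; (S or Lr) → Lr = 18.26 kN/m.
(1) 1.2(15.85) + 1.4(13.72) + 0.5(18.26) = 19.02 + 19.21 + 9.13 = 47.36
(2) 1.0(15.85) - 0.6(13.72) = 15.85 - 8.23 = 7.62
(3) 1.25(15.85) + 0.75(1.37) + 0.75(13.81) + 0.75(18.26) = 44.89
(4) 1.2(15.85) + 1.4(1.37) = 19.02 + 1.92 = 20.94
(5) 1.2(15.85) + 1.7(13.81) + 0.6(18.26) = 53.45
(6) 1.4(15.85) = 22.19
Maximum is from combination 5.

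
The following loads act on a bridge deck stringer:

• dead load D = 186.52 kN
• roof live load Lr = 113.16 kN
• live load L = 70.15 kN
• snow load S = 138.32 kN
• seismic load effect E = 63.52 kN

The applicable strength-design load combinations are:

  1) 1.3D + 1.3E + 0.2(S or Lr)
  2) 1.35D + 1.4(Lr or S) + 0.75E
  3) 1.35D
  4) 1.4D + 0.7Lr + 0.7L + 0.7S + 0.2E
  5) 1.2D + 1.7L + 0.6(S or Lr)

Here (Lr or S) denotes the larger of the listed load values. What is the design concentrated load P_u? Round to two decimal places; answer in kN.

498.97 kN

(S or Lr) → S = 138.32 kN; (Lr or S) → S = 138.32 kN.
1) 1.3(186.52) + 1.3(63.52) + 0.2(138.32) = 242.48 + 82.58 + 27.66 = 352.72
2) 1.35(186.52) + 1.4(138.32) + 0.75(63.52) = 251.80 + 193.65 + 47.64 = 493.09
3) 1.35(186.52) = 251.80
4) 1.4(186.52) + 0.7(113.16) + 0.7(70.15) + 0.7(138.32) + 0.2(63.52) = 261.13 + 79.21 + 49.11 + 96.82 + 12.70 = 498.97
5) 1.2(186.52) + 1.7(70.15) + 0.6(138.32) = 223.82 + 119.26 + 82.99 = 426.07
Maximum is from combination 4.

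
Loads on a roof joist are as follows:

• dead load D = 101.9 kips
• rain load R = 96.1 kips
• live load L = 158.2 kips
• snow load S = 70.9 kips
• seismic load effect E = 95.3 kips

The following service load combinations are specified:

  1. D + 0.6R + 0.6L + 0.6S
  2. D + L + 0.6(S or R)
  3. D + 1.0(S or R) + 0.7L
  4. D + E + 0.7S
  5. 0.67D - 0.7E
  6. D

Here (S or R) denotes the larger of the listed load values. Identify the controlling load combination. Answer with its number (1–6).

(S or R) → R = 96.1 kips.
1. 1.0(101.9) + 0.6(96.1) + 0.6(158.2) + 0.6(70.9) = 101.90 + 57.66 + 94.92 + 42.54 = 297.02
2. 1.0(101.9) + 1.0(158.2) + 0.6(96.1) = 101.90 + 158.20 + 57.66 = 317.76
3. 1.0(101.9) + 1.0(96.1) + 0.7(158.2) = 101.90 + 96.10 + 110.74 = 308.74
4. 1.0(101.9) + 1.0(95.3) + 0.7(70.9) = 101.90 + 95.30 + 49.63 = 246.83
5. 0.67(101.9) - 0.7(95.3) = 68.27 - 66.71 = 1.56
6. 1.0(101.9) = 101.90
The largest value is 317.76 kips from combination 2.

Combination 2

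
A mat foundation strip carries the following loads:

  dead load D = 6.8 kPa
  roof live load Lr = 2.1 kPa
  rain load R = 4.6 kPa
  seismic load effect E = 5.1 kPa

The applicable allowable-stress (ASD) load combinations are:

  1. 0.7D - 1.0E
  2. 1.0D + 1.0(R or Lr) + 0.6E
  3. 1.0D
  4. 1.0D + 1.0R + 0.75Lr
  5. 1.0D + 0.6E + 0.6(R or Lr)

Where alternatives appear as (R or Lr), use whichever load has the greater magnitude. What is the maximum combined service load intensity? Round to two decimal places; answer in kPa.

(R or Lr) → R = 4.6 kPa.
1. 0.7(6.8) - 1.0(5.1) = -0.34
2. 1.0(6.8) + 1.0(4.6) + 0.6(5.1) = 14.46
3. 1.0(6.8) = 6.80
4. 1.0(6.8) + 1.0(4.6) + 0.75(2.1) = 12.98
5. 1.0(6.8) + 0.6(5.1) + 0.6(4.6) = 12.62
Maximum is from combination 2.

14.46 kPa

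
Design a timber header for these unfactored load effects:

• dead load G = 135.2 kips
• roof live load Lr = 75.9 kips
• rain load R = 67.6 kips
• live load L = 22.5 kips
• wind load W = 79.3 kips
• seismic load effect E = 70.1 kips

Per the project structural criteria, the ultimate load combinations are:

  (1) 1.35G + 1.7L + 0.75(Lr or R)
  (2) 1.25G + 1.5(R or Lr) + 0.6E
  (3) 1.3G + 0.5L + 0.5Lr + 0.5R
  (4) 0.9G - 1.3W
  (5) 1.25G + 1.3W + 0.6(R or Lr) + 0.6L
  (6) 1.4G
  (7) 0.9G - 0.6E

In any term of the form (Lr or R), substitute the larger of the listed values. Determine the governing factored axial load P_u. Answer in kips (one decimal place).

(Lr or R) → Lr = 75.9 kips; (R or Lr) → Lr = 75.9 kips.
(1) 1.35(135.2) + 1.7(22.5) + 0.75(75.9) = 277.7
(2) 1.25(135.2) + 1.5(75.9) + 0.6(70.1) = 324.9
(3) 1.3(135.2) + 0.5(22.5) + 0.5(75.9) + 0.5(67.6) = 258.8
(4) 0.9(135.2) - 1.3(79.3) = 18.6
(5) 1.25(135.2) + 1.3(79.3) + 0.6(75.9) + 0.6(22.5) = 331.1
(6) 1.4(135.2) = 189.3
(7) 0.9(135.2) - 0.6(70.1) = 79.6
Combination 5 governs: P_u = 331.1 kips.

331.1 kips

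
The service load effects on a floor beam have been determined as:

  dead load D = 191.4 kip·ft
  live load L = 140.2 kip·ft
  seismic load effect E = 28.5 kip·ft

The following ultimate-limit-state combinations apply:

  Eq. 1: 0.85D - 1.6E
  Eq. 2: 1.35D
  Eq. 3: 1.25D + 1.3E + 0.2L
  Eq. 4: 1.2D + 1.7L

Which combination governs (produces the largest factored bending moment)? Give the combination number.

Eq. 1: 0.85(191.4) - 1.6(28.5) = 162.69 - 45.60 = 117.09
Eq. 2: 1.35(191.4) = 258.39
Eq. 3: 1.25(191.4) + 1.3(28.5) + 0.2(140.2) = 239.25 + 37.05 + 28.04 = 304.34
Eq. 4: 1.2(191.4) + 1.7(140.2) = 229.68 + 238.34 = 468.02
The largest value is 468.02 kip·ft from combination 4.

Combination 4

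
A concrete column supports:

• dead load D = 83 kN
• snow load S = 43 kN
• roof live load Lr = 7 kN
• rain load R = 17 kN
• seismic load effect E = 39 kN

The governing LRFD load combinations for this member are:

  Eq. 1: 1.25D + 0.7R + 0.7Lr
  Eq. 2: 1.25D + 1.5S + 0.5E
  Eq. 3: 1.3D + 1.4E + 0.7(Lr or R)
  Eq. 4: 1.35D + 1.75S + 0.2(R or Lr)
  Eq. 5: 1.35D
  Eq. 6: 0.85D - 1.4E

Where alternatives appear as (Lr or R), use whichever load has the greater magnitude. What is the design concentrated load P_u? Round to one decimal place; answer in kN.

190.7 kN

(Lr or R) → R = 17 kN; (R or Lr) → R = 17 kN.
Eq. 1: 1.25(83) + 0.7(17) + 0.7(7) = 120.6
Eq. 2: 1.25(83) + 1.5(43) + 0.5(39) = 187.8
Eq. 3: 1.3(83) + 1.4(39) + 0.7(17) = 174.4
Eq. 4: 1.35(83) + 1.75(43) + 0.2(17) = 190.7
Eq. 5: 1.35(83) = 112.1
Eq. 6: 0.85(83) - 1.4(39) = 16.0
Maximum is from combination 4.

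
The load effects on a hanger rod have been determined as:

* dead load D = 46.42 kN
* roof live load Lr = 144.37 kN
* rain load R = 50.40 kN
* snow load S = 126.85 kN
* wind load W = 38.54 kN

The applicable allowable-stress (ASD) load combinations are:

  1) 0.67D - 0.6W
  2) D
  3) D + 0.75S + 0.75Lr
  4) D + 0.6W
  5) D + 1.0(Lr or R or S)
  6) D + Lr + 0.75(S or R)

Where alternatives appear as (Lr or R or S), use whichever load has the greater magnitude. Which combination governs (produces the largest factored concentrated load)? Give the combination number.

Combination 6

(Lr or R or S) → Lr = 144.37 kN; (S or R) → S = 126.85 kN.
1) 0.67(46.42) - 0.6(38.54) = 31.10 - 23.12 = 7.98
2) 1.0(46.42) = 46.42
3) 1.0(46.42) + 0.75(126.85) + 0.75(144.37) = 46.42 + 95.14 + 108.28 = 249.84
4) 1.0(46.42) + 0.6(38.54) = 46.42 + 23.12 = 69.54
5) 1.0(46.42) + 1.0(144.37) = 46.42 + 144.37 = 190.79
6) 1.0(46.42) + 1.0(144.37) + 0.75(126.85) = 46.42 + 144.37 + 95.14 = 285.93
The largest value is 285.93 kN from combination 6.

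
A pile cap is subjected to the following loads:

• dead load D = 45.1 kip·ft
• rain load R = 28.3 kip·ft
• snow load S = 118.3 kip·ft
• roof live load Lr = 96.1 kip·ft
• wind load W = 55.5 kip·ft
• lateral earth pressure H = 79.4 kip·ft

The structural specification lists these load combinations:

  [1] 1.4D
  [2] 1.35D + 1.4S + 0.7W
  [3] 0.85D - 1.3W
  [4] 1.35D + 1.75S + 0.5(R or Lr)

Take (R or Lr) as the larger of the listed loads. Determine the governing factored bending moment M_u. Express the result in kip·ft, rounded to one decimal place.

316.0 kip·ft

(R or Lr) → Lr = 96.1 kip·ft.
[1] 1.4(45.1) = 63.1
[2] 1.35(45.1) + 1.4(118.3) + 0.7(55.5) = 60.9 + 165.6 + 38.9 = 265.4
[3] 0.85(45.1) - 1.3(55.5) = -33.8
[4] 1.35(45.1) + 1.75(118.3) + 0.5(96.1) = 60.9 + 207.0 + 48.1 = 316.0
The controlling combination is 4, giving 316.0 kip·ft.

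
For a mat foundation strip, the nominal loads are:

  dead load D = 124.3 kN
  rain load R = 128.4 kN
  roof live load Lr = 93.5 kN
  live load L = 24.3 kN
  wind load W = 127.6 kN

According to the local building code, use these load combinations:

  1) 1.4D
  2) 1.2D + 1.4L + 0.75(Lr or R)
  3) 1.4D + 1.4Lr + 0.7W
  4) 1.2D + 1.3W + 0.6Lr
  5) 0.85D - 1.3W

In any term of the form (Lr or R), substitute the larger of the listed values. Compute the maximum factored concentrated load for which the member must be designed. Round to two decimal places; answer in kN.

394.24 kN

(Lr or R) → R = 128.4 kN.
1) 1.4(124.3) = 174.02
2) 1.2(124.3) + 1.4(24.3) + 0.75(128.4) = 279.48
3) 1.4(124.3) + 1.4(93.5) + 0.7(127.6) = 394.24
4) 1.2(124.3) + 1.3(127.6) + 0.6(93.5) = 371.14
5) 0.85(124.3) - 1.3(127.6) = -60.23
Maximum is from combination 3.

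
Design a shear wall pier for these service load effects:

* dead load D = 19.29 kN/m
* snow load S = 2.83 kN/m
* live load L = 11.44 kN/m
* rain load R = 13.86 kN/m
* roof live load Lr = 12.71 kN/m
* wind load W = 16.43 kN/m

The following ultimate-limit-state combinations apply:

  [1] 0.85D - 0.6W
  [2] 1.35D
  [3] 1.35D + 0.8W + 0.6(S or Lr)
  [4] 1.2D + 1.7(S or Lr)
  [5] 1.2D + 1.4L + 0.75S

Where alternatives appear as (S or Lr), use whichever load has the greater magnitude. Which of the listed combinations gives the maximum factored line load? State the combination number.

Combination 3

(S or Lr) → Lr = 12.71 kN/m.
[1] 0.85(19.29) - 0.6(16.43) = 16.40 - 9.86 = 6.54
[2] 1.35(19.29) = 26.04
[3] 1.35(19.29) + 0.8(16.43) + 0.6(12.71) = 26.04 + 13.14 + 7.63 = 46.81
[4] 1.2(19.29) + 1.7(12.71) = 23.15 + 21.61 = 44.76
[5] 1.2(19.29) + 1.4(11.44) + 0.75(2.83) = 23.15 + 16.02 + 2.12 = 41.29
The largest value is 46.81 kN/m from combination 3.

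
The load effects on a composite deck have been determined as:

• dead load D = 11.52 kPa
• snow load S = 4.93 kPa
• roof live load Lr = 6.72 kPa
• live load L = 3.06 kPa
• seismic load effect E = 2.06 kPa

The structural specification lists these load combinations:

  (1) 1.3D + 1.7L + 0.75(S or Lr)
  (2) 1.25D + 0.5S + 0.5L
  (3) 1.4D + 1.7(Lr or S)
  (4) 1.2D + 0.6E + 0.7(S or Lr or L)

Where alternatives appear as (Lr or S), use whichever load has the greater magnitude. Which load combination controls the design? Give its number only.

(S or Lr) → Lr = 6.72 kPa; (Lr or S) → Lr = 6.72 kPa; (S or Lr or L) → Lr = 6.72 kPa.
(1) 1.3(11.52) + 1.7(3.06) + 0.75(6.72) = 14.98 + 5.20 + 5.04 = 25.22
(2) 1.25(11.52) + 0.5(4.93) + 0.5(3.06) = 14.40 + 2.47 + 1.53 = 18.40
(3) 1.4(11.52) + 1.7(6.72) = 16.13 + 11.42 = 27.55
(4) 1.2(11.52) + 0.6(2.06) + 0.7(6.72) = 13.82 + 1.24 + 4.70 = 19.76
The largest value is 27.55 kPa from combination 3.

Combination 3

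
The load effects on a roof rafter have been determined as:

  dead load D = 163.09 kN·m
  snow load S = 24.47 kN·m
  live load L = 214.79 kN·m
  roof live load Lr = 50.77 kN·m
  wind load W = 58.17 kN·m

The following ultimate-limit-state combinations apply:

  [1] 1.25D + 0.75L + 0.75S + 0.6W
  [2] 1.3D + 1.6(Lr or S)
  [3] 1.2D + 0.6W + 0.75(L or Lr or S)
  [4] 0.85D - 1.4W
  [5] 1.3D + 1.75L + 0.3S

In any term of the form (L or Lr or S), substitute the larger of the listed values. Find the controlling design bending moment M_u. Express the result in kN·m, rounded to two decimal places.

595.24 kN·m

(Lr or S) → Lr = 50.77 kN·m; (L or Lr or S) → L = 214.79 kN·m.
[1] 1.25(163.09) + 0.75(214.79) + 0.75(24.47) + 0.6(58.17) = 418.21
[2] 1.3(163.09) + 1.6(50.77) = 212.02 + 81.23 = 293.25
[3] 1.2(163.09) + 0.6(58.17) + 0.75(214.79) = 195.71 + 34.90 + 161.09 = 391.70
[4] 0.85(163.09) - 1.4(58.17) = 138.63 - 81.44 = 57.19
[5] 1.3(163.09) + 1.75(214.79) + 0.3(24.47) = 212.02 + 375.88 + 7.34 = 595.24
The controlling combination is 5, giving 595.24 kN·m.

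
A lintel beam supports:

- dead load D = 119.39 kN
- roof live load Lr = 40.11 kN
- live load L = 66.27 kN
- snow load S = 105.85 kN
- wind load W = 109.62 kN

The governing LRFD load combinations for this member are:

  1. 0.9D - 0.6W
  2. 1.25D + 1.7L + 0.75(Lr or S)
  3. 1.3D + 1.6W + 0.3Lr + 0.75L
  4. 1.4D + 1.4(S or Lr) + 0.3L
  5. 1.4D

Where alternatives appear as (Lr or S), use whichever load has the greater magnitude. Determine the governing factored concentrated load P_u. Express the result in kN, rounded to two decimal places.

(Lr or S) → S = 105.85 kN; (S or Lr) → S = 105.85 kN.
1. 0.9(119.39) - 0.6(109.62) = 107.45 - 65.77 = 41.68
2. 1.25(119.39) + 1.7(66.27) + 0.75(105.85) = 341.28
3. 1.3(119.39) + 1.6(109.62) + 0.3(40.11) + 0.75(66.27) = 155.21 + 175.39 + 12.03 + 49.70 = 392.33
4. 1.4(119.39) + 1.4(105.85) + 0.3(66.27) = 167.15 + 148.19 + 19.88 = 335.22
5. 1.4(119.39) = 167.15
Combination 3 governs: P_u = 392.33 kN.

392.33 kN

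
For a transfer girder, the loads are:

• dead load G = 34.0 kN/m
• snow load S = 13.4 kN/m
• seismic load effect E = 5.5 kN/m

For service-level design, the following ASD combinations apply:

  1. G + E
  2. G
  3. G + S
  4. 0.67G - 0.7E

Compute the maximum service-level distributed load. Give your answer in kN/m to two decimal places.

1. 1.0(34.0) + 1.0(5.5) = 34.00 + 5.50 = 39.50
2. 1.0(34.0) = 34.00
3. 1.0(34.0) + 1.0(13.4) = 34.00 + 13.40 = 47.40
4. 0.67(34.0) - 0.7(5.5) = 22.78 - 3.85 = 18.93
Combination 3 governs: w = 47.40 kN/m.

47.40 kN/m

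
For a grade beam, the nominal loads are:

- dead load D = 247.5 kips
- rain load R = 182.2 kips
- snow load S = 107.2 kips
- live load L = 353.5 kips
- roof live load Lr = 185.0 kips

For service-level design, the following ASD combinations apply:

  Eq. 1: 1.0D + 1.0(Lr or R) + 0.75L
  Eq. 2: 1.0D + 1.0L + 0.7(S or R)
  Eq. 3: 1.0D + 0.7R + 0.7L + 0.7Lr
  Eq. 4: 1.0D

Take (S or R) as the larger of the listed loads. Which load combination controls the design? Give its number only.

(Lr or R) → Lr = 185.0 kips; (S or R) → R = 182.2 kips.
Eq. 1: 1.0(247.5) + 1.0(185.0) + 0.75(353.5) = 247.5 + 185.0 + 265.1 = 697.6
Eq. 2: 1.0(247.5) + 1.0(353.5) + 0.7(182.2) = 247.5 + 353.5 + 127.5 = 728.5
Eq. 3: 1.0(247.5) + 0.7(182.2) + 0.7(353.5) + 0.7(185.0) = 247.5 + 127.5 + 247.5 + 129.5 = 752.0
Eq. 4: 1.0(247.5) = 247.5
The largest value is 752.0 kips from combination 3.

Combination 3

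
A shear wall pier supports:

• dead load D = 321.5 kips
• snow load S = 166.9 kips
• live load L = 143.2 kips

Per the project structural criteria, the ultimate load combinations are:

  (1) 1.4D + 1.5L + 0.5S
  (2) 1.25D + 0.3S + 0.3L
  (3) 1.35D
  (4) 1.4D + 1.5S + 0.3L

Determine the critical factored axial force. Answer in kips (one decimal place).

(1) 1.4(321.5) + 1.5(143.2) + 0.5(166.9) = 450.1 + 214.8 + 83.5 = 748.4
(2) 1.25(321.5) + 0.3(166.9) + 0.3(143.2) = 494.9
(3) 1.35(321.5) = 434.0
(4) 1.4(321.5) + 1.5(166.9) + 0.3(143.2) = 743.4
Combination 1 governs: P_u = 748.4 kips.

748.4 kips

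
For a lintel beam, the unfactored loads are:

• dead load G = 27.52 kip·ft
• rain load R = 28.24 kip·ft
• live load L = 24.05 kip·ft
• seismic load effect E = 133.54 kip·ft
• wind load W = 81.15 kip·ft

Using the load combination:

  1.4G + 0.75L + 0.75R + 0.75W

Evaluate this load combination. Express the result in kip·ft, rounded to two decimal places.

138.61 kip·ft

1.4(27.52) + 0.75(24.05) + 0.75(28.24) + 0.75(81.15) = 138.61
M_u = 138.61 kip·ft.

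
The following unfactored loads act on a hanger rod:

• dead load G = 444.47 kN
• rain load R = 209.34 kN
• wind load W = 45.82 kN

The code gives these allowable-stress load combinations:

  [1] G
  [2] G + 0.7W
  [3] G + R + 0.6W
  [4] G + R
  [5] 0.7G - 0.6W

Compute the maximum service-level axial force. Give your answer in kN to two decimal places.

[1] 1.0(444.47) = 444.47
[2] 1.0(444.47) + 0.7(45.82) = 444.47 + 32.07 = 476.54
[3] 1.0(444.47) + 1.0(209.34) + 0.6(45.82) = 444.47 + 209.34 + 27.49 = 681.30
[4] 1.0(444.47) + 1.0(209.34) = 444.47 + 209.34 = 653.81
[5] 0.7(444.47) - 0.6(45.82) = 311.13 - 27.49 = 283.64
Maximum is from combination 3.

681.30 kN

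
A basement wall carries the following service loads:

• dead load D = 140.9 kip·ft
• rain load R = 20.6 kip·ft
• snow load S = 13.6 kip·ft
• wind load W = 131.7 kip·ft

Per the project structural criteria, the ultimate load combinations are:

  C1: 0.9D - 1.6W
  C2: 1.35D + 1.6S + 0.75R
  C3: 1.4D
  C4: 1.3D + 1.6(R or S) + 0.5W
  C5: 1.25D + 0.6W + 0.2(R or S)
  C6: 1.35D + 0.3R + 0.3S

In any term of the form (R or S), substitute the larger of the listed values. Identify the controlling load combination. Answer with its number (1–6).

Combination 4

(R or S) → R = 20.6 kip·ft.
C1: 0.9(140.9) - 1.6(131.7) = 126.81 - 210.72 = -83.91
C2: 1.35(140.9) + 1.6(13.6) + 0.75(20.6) = 190.22 + 21.76 + 15.45 = 227.43
C3: 1.4(140.9) = 197.26
C4: 1.3(140.9) + 1.6(20.6) + 0.5(131.7) = 183.17 + 32.96 + 65.85 = 281.98
C5: 1.25(140.9) + 0.6(131.7) + 0.2(20.6) = 176.13 + 79.02 + 4.12 = 259.27
C6: 1.35(140.9) + 0.3(20.6) + 0.3(13.6) = 190.22 + 6.18 + 4.08 = 200.48
The largest value is 281.98 kip·ft from combination 4.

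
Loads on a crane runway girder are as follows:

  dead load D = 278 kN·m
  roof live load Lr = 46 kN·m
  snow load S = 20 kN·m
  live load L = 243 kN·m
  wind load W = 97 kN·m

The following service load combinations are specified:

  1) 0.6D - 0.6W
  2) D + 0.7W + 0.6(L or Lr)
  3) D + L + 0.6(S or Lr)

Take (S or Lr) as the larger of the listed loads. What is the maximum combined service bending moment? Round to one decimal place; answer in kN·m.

(L or Lr) → L = 243 kN·m; (S or Lr) → Lr = 46 kN·m.
1) 0.6(278) - 0.6(97) = 166.8 - 58.2 = 108.6
2) 1.0(278) + 0.7(97) + 0.6(243) = 278.0 + 67.9 + 145.8 = 491.7
3) 1.0(278) + 1.0(243) + 0.6(46) = 278.0 + 243.0 + 27.6 = 548.6
Maximum is from combination 3.

548.6 kN·m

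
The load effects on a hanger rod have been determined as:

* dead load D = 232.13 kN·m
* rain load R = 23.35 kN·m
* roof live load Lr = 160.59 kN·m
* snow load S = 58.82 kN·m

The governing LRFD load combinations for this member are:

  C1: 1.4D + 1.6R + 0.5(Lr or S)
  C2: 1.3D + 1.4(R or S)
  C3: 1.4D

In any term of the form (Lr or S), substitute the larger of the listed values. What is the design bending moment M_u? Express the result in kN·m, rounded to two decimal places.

442.64 kN·m

(Lr or S) → Lr = 160.59 kN·m; (R or S) → S = 58.82 kN·m.
C1: 1.4(232.13) + 1.6(23.35) + 0.5(160.59) = 324.98 + 37.36 + 80.30 = 442.64
C2: 1.3(232.13) + 1.4(58.82) = 301.77 + 82.35 = 384.12
C3: 1.4(232.13) = 324.98
The controlling combination is 1, giving 442.64 kN·m.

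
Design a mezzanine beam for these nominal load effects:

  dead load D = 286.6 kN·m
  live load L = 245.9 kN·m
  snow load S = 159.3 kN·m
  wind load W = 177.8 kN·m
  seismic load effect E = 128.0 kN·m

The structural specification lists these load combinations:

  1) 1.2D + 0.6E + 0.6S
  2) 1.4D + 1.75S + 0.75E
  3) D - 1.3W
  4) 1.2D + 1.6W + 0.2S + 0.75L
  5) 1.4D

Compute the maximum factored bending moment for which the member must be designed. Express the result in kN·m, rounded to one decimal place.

1) 1.2(286.6) + 0.6(128.0) + 0.6(159.3) = 343.9 + 76.8 + 95.6 = 516.3
2) 1.4(286.6) + 1.75(159.3) + 0.75(128.0) = 401.2 + 278.8 + 96.0 = 776.0
3) 1.0(286.6) - 1.3(177.8) = 286.6 - 231.1 = 55.5
4) 1.2(286.6) + 1.6(177.8) + 0.2(159.3) + 0.75(245.9) = 343.9 + 284.5 + 31.9 + 184.4 = 844.7
5) 1.4(286.6) = 401.2
The controlling combination is 4, giving 844.7 kN·m.

844.7 kN·m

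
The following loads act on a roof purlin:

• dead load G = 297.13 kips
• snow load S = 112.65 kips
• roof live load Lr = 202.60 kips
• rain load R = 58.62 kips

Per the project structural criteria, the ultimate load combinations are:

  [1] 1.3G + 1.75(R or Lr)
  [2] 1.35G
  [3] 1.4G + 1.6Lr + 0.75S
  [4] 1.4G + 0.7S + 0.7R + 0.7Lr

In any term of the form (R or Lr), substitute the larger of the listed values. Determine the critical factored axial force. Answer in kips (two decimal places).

(R or Lr) → Lr = 202.60 kips.
[1] 1.3(297.13) + 1.75(202.60) = 386.27 + 354.55 = 740.82
[2] 1.35(297.13) = 401.13
[3] 1.4(297.13) + 1.6(202.60) + 0.75(112.65) = 415.98 + 324.16 + 84.49 = 824.63
[4] 1.4(297.13) + 0.7(112.65) + 0.7(58.62) + 0.7(202.60) = 415.98 + 78.86 + 41.03 + 141.82 = 677.69
Combination 3 governs: P_u = 824.63 kips.

824.63 kips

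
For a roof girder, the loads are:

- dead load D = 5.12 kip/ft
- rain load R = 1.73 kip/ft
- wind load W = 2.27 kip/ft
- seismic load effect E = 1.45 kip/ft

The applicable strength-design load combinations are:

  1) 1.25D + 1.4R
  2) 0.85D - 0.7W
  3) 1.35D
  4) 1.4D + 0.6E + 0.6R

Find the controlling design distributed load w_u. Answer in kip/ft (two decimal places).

9.08 kip/ft

1) 1.25(5.12) + 1.4(1.73) = 6.40 + 2.42 = 8.82
2) 0.85(5.12) - 0.7(2.27) = 4.35 - 1.59 = 2.76
3) 1.35(5.12) = 6.91
4) 1.4(5.12) + 0.6(1.45) + 0.6(1.73) = 7.17 + 0.87 + 1.04 = 9.08
The controlling combination is 4, giving 9.08 kip/ft.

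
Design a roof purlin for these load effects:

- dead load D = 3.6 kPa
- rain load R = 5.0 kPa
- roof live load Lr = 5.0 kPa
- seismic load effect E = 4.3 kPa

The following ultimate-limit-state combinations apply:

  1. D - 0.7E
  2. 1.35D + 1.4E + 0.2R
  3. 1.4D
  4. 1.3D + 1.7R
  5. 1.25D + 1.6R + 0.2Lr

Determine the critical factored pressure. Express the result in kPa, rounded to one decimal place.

13.5 kPa

1. 1.0(3.6) - 0.7(4.3) = 0.6
2. 1.35(3.6) + 1.4(4.3) + 0.2(5.0) = 11.9
3. 1.4(3.6) = 5.0
4. 1.3(3.6) + 1.7(5.0) = 13.2
5. 1.25(3.6) + 1.6(5.0) + 0.2(5.0) = 13.5
The controlling combination is 5, giving 13.5 kPa.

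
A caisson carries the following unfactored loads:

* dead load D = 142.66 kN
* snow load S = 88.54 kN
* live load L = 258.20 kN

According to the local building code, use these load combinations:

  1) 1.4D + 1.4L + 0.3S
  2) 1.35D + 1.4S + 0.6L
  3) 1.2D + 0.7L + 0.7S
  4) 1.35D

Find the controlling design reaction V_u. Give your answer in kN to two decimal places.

587.77 kN

1) 1.4(142.66) + 1.4(258.20) + 0.3(88.54) = 587.77
2) 1.35(142.66) + 1.4(88.54) + 0.6(258.20) = 192.59 + 123.96 + 154.92 = 471.47
3) 1.2(142.66) + 0.7(258.20) + 0.7(88.54) = 171.19 + 180.74 + 61.98 = 413.91
4) 1.35(142.66) = 192.59
Combination 1 governs: V_u = 587.77 kN.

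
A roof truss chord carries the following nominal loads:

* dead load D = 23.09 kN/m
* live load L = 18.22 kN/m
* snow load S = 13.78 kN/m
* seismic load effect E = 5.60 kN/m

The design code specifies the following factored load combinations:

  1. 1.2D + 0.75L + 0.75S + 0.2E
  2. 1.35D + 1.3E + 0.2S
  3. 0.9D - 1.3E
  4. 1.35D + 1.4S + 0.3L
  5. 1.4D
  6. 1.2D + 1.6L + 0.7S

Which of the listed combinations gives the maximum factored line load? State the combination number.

1. 1.2(23.09) + 0.75(18.22) + 0.75(13.78) + 0.2(5.60) = 52.83
2. 1.35(23.09) + 1.3(5.60) + 0.2(13.78) = 41.21
3. 0.9(23.09) - 1.3(5.60) = 13.50
4. 1.35(23.09) + 1.4(13.78) + 0.3(18.22) = 55.93
5. 1.4(23.09) = 32.33
6. 1.2(23.09) + 1.6(18.22) + 0.7(13.78) = 66.51
The largest value is 66.51 kN/m from combination 6.

Combination 6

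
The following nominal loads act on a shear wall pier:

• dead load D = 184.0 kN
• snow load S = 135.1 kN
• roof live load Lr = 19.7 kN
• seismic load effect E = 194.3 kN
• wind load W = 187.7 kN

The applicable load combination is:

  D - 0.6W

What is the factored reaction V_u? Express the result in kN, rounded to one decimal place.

71.4 kN

1.0(184.0) - 0.6(187.7) = 71.4
V_u = 71.4 kN.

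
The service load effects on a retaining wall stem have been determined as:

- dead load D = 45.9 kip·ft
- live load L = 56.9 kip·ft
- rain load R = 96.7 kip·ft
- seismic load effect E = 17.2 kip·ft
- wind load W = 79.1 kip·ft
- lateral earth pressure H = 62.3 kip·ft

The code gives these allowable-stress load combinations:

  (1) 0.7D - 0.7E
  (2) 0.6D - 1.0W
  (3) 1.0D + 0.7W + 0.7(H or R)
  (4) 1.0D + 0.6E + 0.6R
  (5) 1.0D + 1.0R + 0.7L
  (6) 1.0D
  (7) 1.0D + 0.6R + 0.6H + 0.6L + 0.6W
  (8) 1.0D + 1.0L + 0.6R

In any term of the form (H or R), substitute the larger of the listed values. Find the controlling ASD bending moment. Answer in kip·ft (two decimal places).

(H or R) → R = 96.7 kip·ft.
(1) 0.7(45.9) - 0.7(17.2) = 32.13 - 12.04 = 20.09
(2) 0.6(45.9) - 1.0(79.1) = 27.54 - 79.10 = -51.56
(3) 1.0(45.9) + 0.7(79.1) + 0.7(96.7) = 45.90 + 55.37 + 67.69 = 168.96
(4) 1.0(45.9) + 0.6(17.2) + 0.6(96.7) = 45.90 + 10.32 + 58.02 = 114.24
(5) 1.0(45.9) + 1.0(96.7) + 0.7(56.9) = 45.90 + 96.70 + 39.83 = 182.43
(6) 1.0(45.9) = 45.90
(7) 1.0(45.9) + 0.6(96.7) + 0.6(62.3) + 0.6(56.9) + 0.6(79.1) = 45.90 + 58.02 + 37.38 + 34.14 + 47.46 = 222.90
(8) 1.0(45.9) + 1.0(56.9) + 0.6(96.7) = 45.90 + 56.90 + 58.02 = 160.82
Combination 7 governs: M = 222.90 kip·ft.

222.90 kip·ft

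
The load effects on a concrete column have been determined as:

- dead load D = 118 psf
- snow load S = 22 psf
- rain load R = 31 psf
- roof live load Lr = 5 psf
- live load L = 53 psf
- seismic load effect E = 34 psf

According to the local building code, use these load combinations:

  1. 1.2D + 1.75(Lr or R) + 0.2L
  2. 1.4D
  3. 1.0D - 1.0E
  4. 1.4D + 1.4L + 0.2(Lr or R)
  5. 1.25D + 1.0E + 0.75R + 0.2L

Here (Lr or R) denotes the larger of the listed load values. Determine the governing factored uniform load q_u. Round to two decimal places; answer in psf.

(Lr or R) → R = 31 psf.
1. 1.2(118) + 1.75(31) + 0.2(53) = 206.45
2. 1.4(118) = 165.20
3. 1.0(118) - 1.0(34) = 84.00
4. 1.4(118) + 1.4(53) + 0.2(31) = 245.60
5. 1.25(118) + 1.0(34) + 0.75(31) + 0.2(53) = 215.35
Combination 4 governs: q_u = 245.60 psf.

245.60 psf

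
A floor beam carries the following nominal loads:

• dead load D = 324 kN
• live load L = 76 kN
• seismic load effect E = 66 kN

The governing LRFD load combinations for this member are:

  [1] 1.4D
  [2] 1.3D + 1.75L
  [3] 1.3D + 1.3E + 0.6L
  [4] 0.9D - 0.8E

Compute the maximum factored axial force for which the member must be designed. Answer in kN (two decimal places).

[1] 1.4(324) = 453.60
[2] 1.3(324) + 1.75(76) = 554.20
[3] 1.3(324) + 1.3(66) + 0.6(76) = 552.60
[4] 0.9(324) - 0.8(66) = 238.80
Combination 2 governs: N_u = 554.20 kN.

554.20 kN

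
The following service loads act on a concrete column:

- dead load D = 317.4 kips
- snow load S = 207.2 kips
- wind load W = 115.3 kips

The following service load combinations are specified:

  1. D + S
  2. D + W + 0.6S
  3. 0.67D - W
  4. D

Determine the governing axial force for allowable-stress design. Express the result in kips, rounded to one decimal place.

1. 1.0(317.4) + 1.0(207.2) = 317.4 + 207.2 = 524.6
2. 1.0(317.4) + 1.0(115.3) + 0.6(207.2) = 317.4 + 115.3 + 124.3 = 557.0
3. 0.67(317.4) - 1.0(115.3) = 212.7 - 115.3 = 97.4
4. 1.0(317.4) = 317.4
The controlling combination is 2, giving 557.0 kips.

557.0 kips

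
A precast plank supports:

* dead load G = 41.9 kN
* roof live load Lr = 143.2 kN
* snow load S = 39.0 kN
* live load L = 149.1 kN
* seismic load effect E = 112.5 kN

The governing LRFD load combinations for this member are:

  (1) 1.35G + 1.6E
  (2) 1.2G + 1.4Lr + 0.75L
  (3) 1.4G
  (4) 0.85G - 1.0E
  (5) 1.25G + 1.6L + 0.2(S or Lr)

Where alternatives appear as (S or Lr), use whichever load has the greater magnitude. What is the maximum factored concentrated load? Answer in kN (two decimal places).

362.59 kN

(S or Lr) → Lr = 143.2 kN.
(1) 1.35(41.9) + 1.6(112.5) = 56.57 + 180.00 = 236.57
(2) 1.2(41.9) + 1.4(143.2) + 0.75(149.1) = 50.28 + 200.48 + 111.83 = 362.59
(3) 1.4(41.9) = 58.66
(4) 0.85(41.9) - 1.0(112.5) = -76.89
(5) 1.25(41.9) + 1.6(149.1) + 0.2(143.2) = 52.38 + 238.56 + 28.64 = 319.58
Maximum is from combination 2.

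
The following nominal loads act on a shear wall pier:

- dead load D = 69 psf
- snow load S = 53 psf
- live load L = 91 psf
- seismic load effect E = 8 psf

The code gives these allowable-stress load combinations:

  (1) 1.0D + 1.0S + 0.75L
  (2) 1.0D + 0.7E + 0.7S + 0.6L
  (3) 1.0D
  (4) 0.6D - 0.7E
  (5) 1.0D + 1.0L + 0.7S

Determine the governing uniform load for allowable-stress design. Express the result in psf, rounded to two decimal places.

197.10 psf

(1) 1.0(69) + 1.0(53) + 0.75(91) = 69.00 + 53.00 + 68.25 = 190.25
(2) 1.0(69) + 0.7(8) + 0.7(53) + 0.6(91) = 69.00 + 5.60 + 37.10 + 54.60 = 166.30
(3) 1.0(69) = 69.00
(4) 0.6(69) - 0.7(8) = 41.40 - 5.60 = 35.80
(5) 1.0(69) + 1.0(91) + 0.7(53) = 69.00 + 91.00 + 37.10 = 197.10
The controlling combination is 5, giving 197.10 psf.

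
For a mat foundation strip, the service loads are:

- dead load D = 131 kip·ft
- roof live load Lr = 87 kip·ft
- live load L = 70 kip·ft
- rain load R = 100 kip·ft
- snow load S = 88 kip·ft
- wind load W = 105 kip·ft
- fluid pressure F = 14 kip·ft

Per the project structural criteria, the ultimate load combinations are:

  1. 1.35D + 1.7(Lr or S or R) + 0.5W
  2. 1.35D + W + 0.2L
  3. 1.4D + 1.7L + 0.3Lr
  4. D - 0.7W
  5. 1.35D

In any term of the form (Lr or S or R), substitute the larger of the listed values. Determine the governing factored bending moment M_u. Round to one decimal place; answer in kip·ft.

399.4 kip·ft

(Lr or S or R) → R = 100 kip·ft.
1. 1.35(131) + 1.7(100) + 0.5(105) = 176.9 + 170.0 + 52.5 = 399.4
2. 1.35(131) + 1.0(105) + 0.2(70) = 176.9 + 105.0 + 14.0 = 295.9
3. 1.4(131) + 1.7(70) + 0.3(87) = 183.4 + 119.0 + 26.1 = 328.5
4. 1.0(131) - 0.7(105) = 131.0 - 73.5 = 57.5
5. 1.35(131) = 176.9
Maximum is from combination 1.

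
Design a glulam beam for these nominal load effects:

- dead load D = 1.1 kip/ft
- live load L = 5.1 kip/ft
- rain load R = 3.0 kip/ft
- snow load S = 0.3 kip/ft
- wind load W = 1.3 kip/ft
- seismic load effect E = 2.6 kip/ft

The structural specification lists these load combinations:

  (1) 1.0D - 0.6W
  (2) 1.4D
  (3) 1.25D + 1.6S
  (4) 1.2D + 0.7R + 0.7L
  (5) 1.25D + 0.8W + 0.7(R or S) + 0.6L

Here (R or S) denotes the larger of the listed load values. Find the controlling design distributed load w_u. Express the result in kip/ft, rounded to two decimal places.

(R or S) → R = 3.0 kip/ft.
(1) 1.0(1.1) - 0.6(1.3) = 0.32
(2) 1.4(1.1) = 1.54
(3) 1.25(1.1) + 1.6(0.3) = 1.86
(4) 1.2(1.1) + 0.7(3.0) + 0.7(5.1) = 6.99
(5) 1.25(1.1) + 0.8(1.3) + 0.7(3.0) + 0.6(5.1) = 7.58
Maximum is from combination 5.

7.58 kip/ft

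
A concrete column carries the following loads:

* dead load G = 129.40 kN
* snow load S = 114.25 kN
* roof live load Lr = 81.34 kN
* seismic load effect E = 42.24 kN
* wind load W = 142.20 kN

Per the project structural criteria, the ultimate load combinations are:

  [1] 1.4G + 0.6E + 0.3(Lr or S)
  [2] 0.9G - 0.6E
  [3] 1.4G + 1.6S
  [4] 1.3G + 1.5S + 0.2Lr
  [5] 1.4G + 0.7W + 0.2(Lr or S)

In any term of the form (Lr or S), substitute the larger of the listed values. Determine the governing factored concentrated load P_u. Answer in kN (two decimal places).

363.96 kN

(Lr or S) → S = 114.25 kN.
[1] 1.4(129.40) + 0.6(42.24) + 0.3(114.25) = 181.16 + 25.34 + 34.28 = 240.78
[2] 0.9(129.40) - 0.6(42.24) = 116.46 - 25.34 = 91.12
[3] 1.4(129.40) + 1.6(114.25) = 181.16 + 182.80 = 363.96
[4] 1.3(129.40) + 1.5(114.25) + 0.2(81.34) = 355.86
[5] 1.4(129.40) + 0.7(142.20) + 0.2(114.25) = 181.16 + 99.54 + 22.85 = 303.55
Combination 3 governs: P_u = 363.96 kN.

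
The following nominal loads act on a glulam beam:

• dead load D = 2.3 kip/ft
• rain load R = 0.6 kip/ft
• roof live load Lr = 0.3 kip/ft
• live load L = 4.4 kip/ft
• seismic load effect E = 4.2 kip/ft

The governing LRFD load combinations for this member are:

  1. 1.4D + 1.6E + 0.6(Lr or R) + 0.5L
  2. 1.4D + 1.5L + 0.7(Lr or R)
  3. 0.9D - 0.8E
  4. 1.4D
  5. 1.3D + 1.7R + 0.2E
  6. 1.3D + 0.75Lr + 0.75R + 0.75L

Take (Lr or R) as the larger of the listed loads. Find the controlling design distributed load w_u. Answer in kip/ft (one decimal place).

12.5 kip/ft

(Lr or R) → R = 0.6 kip/ft.
1. 1.4(2.3) + 1.6(4.2) + 0.6(0.6) + 0.5(4.4) = 12.5
2. 1.4(2.3) + 1.5(4.4) + 0.7(0.6) = 10.2
3. 0.9(2.3) - 0.8(4.2) = -1.3
4. 1.4(2.3) = 3.2
5. 1.3(2.3) + 1.7(0.6) + 0.2(4.2) = 4.9
6. 1.3(2.3) + 0.75(0.3) + 0.75(0.6) + 0.75(4.4) = 7.0
The controlling combination is 1, giving 12.5 kip/ft.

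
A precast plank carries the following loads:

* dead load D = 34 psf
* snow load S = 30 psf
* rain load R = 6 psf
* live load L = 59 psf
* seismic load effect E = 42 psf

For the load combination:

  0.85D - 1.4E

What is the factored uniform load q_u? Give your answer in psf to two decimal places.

-29.90 psf

0.85(34) - 1.4(42) = 28.90 - 58.80 = -29.90
q_u = -29.90 psf.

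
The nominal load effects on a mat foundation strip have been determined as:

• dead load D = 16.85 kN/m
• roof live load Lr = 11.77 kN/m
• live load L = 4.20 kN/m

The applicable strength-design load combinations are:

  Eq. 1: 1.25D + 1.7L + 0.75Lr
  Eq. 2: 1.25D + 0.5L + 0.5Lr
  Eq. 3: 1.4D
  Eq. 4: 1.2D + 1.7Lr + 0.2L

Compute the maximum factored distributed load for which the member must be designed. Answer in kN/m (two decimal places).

Eq. 1: 1.25(16.85) + 1.7(4.20) + 0.75(11.77) = 21.06 + 7.14 + 8.83 = 37.03
Eq. 2: 1.25(16.85) + 0.5(4.20) + 0.5(11.77) = 21.06 + 2.10 + 5.89 = 29.05
Eq. 3: 1.4(16.85) = 23.59
Eq. 4: 1.2(16.85) + 1.7(11.77) + 0.2(4.20) = 20.22 + 20.01 + 0.84 = 41.07
Maximum is from combination 4.

41.07 kN/m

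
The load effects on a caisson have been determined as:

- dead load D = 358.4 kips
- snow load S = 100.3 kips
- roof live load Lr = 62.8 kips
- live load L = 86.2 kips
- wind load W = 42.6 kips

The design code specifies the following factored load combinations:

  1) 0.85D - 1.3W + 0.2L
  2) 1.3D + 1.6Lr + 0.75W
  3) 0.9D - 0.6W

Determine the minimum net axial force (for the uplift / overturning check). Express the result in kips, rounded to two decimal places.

266.50 kips

1) 0.85(358.4) - 1.3(42.6) + 0.2(86.2) = 266.50
2) 1.3(358.4) + 1.6(62.8) + 0.75(42.6) = 598.35
3) 0.9(358.4) - 0.6(42.6) = 297.00
Combination 1 gives the minimum: 266.50 kips.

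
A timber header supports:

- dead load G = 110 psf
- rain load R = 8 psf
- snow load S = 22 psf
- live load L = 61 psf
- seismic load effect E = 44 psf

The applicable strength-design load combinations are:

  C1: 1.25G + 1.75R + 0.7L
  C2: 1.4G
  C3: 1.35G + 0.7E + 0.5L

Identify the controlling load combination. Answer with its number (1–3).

C1: 1.25(110) + 1.75(8) + 0.7(61) = 194.20
C2: 1.4(110) = 154.00
C3: 1.35(110) + 0.7(44) + 0.5(61) = 209.80
The largest value is 209.80 psf from combination 3.

Combination 3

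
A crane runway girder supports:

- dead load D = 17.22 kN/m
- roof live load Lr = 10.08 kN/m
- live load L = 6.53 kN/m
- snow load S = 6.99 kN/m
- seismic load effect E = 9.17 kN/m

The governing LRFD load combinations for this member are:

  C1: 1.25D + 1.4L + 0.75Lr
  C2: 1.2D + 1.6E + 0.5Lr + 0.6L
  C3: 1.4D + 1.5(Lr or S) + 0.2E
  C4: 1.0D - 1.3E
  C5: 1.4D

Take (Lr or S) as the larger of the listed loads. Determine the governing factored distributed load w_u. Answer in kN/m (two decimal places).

(Lr or S) → Lr = 10.08 kN/m.
C1: 1.25(17.22) + 1.4(6.53) + 0.75(10.08) = 38.23
C2: 1.2(17.22) + 1.6(9.17) + 0.5(10.08) + 0.6(6.53) = 44.29
C3: 1.4(17.22) + 1.5(10.08) + 0.2(9.17) = 41.06
C4: 1.0(17.22) - 1.3(9.17) = 5.30
C5: 1.4(17.22) = 24.11
Maximum is from combination 2.

44.29 kN/m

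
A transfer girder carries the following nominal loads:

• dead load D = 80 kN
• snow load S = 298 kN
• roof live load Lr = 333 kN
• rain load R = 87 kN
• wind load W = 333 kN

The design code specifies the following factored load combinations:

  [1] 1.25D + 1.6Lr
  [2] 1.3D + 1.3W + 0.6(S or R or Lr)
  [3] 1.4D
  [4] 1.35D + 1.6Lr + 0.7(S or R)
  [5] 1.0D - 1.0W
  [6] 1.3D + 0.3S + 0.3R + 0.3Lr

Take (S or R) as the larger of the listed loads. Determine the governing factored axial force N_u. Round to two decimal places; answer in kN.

(S or R or Lr) → Lr = 333 kN; (S or R) → S = 298 kN.
[1] 1.25(80) + 1.6(333) = 100.00 + 532.80 = 632.80
[2] 1.3(80) + 1.3(333) + 0.6(333) = 104.00 + 432.90 + 199.80 = 736.70
[3] 1.4(80) = 112.00
[4] 1.35(80) + 1.6(333) + 0.7(298) = 108.00 + 532.80 + 208.60 = 849.40
[5] 1.0(80) - 1.0(333) = 80.00 - 333.00 = -253.00
[6] 1.3(80) + 0.3(298) + 0.3(87) + 0.3(333) = 104.00 + 89.40 + 26.10 + 99.90 = 319.40
Maximum is from combination 4.

849.40 kN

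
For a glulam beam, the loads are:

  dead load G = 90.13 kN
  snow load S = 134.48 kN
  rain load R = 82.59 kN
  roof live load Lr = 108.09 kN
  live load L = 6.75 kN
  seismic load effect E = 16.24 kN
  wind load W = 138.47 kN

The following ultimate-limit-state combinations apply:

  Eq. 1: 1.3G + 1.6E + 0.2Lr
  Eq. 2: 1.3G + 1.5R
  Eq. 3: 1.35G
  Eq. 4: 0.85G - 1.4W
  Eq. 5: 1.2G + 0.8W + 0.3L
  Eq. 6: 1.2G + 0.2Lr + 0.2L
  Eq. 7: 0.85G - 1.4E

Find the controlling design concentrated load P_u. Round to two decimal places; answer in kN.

Eq. 1: 1.3(90.13) + 1.6(16.24) + 0.2(108.09) = 164.77
Eq. 2: 1.3(90.13) + 1.5(82.59) = 241.05
Eq. 3: 1.35(90.13) = 121.68
Eq. 4: 0.85(90.13) - 1.4(138.47) = -117.25
Eq. 5: 1.2(90.13) + 0.8(138.47) + 0.3(6.75) = 220.96
Eq. 6: 1.2(90.13) + 0.2(108.09) + 0.2(6.75) = 131.12
Eq. 7: 0.85(90.13) - 1.4(16.24) = 53.87
Maximum is from combination 2.

241.05 kN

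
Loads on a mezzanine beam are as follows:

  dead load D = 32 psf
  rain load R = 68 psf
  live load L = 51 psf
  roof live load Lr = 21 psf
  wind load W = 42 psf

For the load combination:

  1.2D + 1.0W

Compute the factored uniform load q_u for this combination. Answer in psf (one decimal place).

1.2(32) + 1.0(42) = 38.4 + 42.0 = 80.4
q_u = 80.4 psf.

80.4 psf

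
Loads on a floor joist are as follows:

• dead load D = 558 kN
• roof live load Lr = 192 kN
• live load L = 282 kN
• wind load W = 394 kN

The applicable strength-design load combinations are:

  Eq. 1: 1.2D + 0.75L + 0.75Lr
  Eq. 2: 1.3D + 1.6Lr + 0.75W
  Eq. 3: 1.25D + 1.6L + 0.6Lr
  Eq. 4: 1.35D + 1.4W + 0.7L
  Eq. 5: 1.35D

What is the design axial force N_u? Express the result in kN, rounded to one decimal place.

Eq. 1: 1.2(558) + 0.75(282) + 0.75(192) = 669.6 + 211.5 + 144.0 = 1025.1
Eq. 2: 1.3(558) + 1.6(192) + 0.75(394) = 725.4 + 307.2 + 295.5 = 1328.1
Eq. 3: 1.25(558) + 1.6(282) + 0.6(192) = 697.5 + 451.2 + 115.2 = 1263.9
Eq. 4: 1.35(558) + 1.4(394) + 0.7(282) = 753.3 + 551.6 + 197.4 = 1502.3
Eq. 5: 1.35(558) = 753.3
Maximum is from combination 4.

1502.3 kN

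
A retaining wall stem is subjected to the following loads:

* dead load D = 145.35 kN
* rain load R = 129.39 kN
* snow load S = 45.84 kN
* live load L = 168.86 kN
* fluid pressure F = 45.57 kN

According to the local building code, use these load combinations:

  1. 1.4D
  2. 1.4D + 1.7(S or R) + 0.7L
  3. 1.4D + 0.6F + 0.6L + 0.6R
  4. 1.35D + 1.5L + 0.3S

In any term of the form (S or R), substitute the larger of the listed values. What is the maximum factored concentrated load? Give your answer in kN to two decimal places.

(S or R) → R = 129.39 kN.
1. 1.4(145.35) = 203.49
2. 1.4(145.35) + 1.7(129.39) + 0.7(168.86) = 541.66
3. 1.4(145.35) + 0.6(45.57) + 0.6(168.86) + 0.6(129.39) = 203.49 + 27.34 + 101.32 + 77.63 = 409.78
4. 1.35(145.35) + 1.5(168.86) + 0.3(45.84) = 196.22 + 253.29 + 13.75 = 463.26
Combination 2 governs: P_u = 541.66 kN.

541.66 kN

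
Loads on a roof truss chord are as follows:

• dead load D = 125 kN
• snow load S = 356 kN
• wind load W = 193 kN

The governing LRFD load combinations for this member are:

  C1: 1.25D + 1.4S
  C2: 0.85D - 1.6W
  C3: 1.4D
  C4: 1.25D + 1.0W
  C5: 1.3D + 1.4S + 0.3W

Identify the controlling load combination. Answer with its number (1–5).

C1: 1.25(125) + 1.4(356) = 156.3 + 498.4 = 654.7
C2: 0.85(125) - 1.6(193) = -202.6
C3: 1.4(125) = 175.0
C4: 1.25(125) + 1.0(193) = 156.3 + 193.0 = 349.3
C5: 1.3(125) + 1.4(356) + 0.3(193) = 162.5 + 498.4 + 57.9 = 718.8
The largest value is 718.8 kN from combination 5.

Combination 5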